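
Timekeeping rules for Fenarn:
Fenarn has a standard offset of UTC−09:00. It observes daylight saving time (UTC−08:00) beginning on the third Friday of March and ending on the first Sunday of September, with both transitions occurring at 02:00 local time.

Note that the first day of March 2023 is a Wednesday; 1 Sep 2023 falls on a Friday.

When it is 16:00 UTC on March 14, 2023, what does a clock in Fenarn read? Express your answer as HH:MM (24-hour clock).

1 March 2023 is a Wednesday, so the first Friday is March 3 and the third is March 17.
1 September 2023 is a Friday, so the first Sunday is September 3.
At the standard offset (UTC−09:00), 16:00 UTC − 9h = 07:00 Fenarn standard time.
The standard-time date in Fenarn, March 14, 2023, does not fall between 17 March and 3 September, so daylight saving is not in effect and Fenarn is at UTC−09:00.
16:00 UTC − 9h = 07:00 local.

07:00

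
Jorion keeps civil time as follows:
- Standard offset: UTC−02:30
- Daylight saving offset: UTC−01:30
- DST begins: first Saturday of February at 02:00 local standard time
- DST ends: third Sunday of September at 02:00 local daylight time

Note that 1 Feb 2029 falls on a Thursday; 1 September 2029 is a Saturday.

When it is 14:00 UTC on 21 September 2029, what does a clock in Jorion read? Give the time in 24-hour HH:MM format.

11:30

1 February 2029 is a Thursday, so the first Saturday is February 3.
1 September 2029 is a Saturday, so the first Sunday is September 2 and the third is September 16.
At the standard offset (UTC−02:30), 14:00 UTC − 2h30m = 11:30 Jorion standard time.
Daylight saving runs 3 February – 16 September; the standard-time date in Jorion, 21 September 2029, is outside that window, so Jorion is on standard time at UTC−02:30.
14:00 UTC − 2h30m = 11:30 local.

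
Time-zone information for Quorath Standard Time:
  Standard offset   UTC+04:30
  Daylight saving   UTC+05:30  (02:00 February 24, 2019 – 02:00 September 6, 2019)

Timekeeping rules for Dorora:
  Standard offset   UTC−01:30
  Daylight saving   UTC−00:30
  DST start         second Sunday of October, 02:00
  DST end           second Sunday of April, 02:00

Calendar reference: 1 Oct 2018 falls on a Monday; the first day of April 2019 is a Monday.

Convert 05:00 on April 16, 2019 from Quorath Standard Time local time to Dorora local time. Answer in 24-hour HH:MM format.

April 16, 2019 falls between 24 February and 6 September, so daylight saving is in effect and Quorath Standard Time is at UTC+05:30.
05:00 Quorath Standard Time − 5h30m = 23:30 UTC (rolling into the previous day, 15 April 2019).
1 October 2018 is a Monday, so the first Sunday is October 7 and the second is October 14.
1 April 2019 is a Monday, so the first Sunday is April 7 and the second is April 14.
At the standard offset (UTC−01:30), 23:30 UTC − 1h30m = 22:00 Dorora standard time.
The standard-time date in Dorora, April 15, 2019, does not fall between 14 October 2018 and 14 April 2019, so daylight saving is not in effect and Dorora is at UTC−01:30.
23:30 UTC − 1h30m = 22:00 Dorora.

22:00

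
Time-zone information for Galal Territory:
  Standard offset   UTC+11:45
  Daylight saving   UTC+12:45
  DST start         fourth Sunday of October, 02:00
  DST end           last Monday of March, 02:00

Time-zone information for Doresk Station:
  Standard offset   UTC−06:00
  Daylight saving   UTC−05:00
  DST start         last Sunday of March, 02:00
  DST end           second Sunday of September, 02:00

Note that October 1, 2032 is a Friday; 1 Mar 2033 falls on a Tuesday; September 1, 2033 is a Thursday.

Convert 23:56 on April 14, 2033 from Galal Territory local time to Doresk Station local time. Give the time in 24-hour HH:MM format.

1 October 2032 is a Friday, so the first Sunday is October 3 and the fourth is October 24.
1 March 2033 is a Tuesday, so Mondays fall on 7, 14, 21, 28; the last is March 28.
Daylight saving runs 24 October 2032 – 28 March 2033; April 14, 2033 is outside that window, so Galal Territory is on standard time at UTC+11:45.
23:56 Galal Territory − 11h45m = 12:11 UTC.
1 March 2033 is a Tuesday, so Sundays fall on 6, 13, 20, 27; the last is March 27.
1 September 2033 is a Thursday, so the first Sunday is September 4 and the second is September 11.
At the standard offset (UTC−06:00), 12:11 UTC − 6h = 06:11 Doresk Station standard time.
Daylight saving runs 27 March – 11 September; the standard-time date in Doresk Station, April 14, 2033, is inside that window, so Doresk Station is at UTC−05:00.
12:11 UTC − 5h = 07:11 Doresk Station.

07:11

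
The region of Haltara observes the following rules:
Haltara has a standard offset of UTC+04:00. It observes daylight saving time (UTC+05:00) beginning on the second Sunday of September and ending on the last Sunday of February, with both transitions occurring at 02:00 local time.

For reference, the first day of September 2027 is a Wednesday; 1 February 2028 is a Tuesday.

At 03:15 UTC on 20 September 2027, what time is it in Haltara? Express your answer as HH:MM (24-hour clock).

1 September 2027 is a Wednesday, so the first Sunday is September 5 and the second is September 12.
1 February 2028 is a Tuesday, so Sundays fall on 6, 13, 20, 27; the last is February 27.
At the standard offset (UTC+04:00), 03:15 UTC + 4h = 07:15 Haltara standard time.
The standard-time date in Haltara, 20 September 2027, falls between 12 September 2027 and 27 February 2028, so daylight saving is in effect and Haltara is at UTC+05:00.
03:15 UTC + 5h = 08:15 local.

08:15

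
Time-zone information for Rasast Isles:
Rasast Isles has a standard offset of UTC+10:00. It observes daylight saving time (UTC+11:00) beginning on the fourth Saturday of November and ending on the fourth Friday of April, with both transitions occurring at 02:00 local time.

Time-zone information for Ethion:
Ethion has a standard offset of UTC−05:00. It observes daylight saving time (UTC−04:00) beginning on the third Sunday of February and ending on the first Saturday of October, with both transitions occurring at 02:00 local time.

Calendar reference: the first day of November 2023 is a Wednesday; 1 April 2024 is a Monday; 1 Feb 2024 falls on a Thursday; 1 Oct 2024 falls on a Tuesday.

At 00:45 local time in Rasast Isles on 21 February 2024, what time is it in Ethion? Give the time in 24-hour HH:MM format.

1 November 2023 is a Wednesday, so the first Saturday is November 4 and the fourth is November 25.
1 April 2024 is a Monday, so the first Friday is April 5 and the fourth is April 26.
Daylight saving runs 25 November 2023 – 26 April 2024; 21 February 2024 is inside that window, so Rasast Isles is at UTC+11:00.
00:45 Rasast Isles − 11h = 13:45 UTC (rolling into the previous day, 20 February 2024).
1 February 2024 is a Thursday, so the first Sunday is February 4 and the third is February 18.
1 October 2024 is a Tuesday, so the first Saturday is October 5.
At the standard offset (UTC−05:00), 13:45 UTC − 5h = 08:45 Ethion standard time.
The standard-time date in Ethion, 20 February 2024, falls between 18 February and 5 October, so daylight saving is in effect and Ethion is at UTC−04:00.
13:45 UTC − 4h = 09:45 Ethion.

09:45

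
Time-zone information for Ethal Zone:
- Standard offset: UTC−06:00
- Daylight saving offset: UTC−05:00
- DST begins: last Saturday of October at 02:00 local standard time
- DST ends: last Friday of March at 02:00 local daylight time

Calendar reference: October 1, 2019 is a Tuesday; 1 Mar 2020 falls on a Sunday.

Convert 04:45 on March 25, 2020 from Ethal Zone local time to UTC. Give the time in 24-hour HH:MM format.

09:45

1 October 2019 is a Tuesday, so Saturdays fall on 5, 12, 19, 26; the last is October 26.
1 March 2020 is a Sunday, so Fridays fall on 6, 13, 20, 27; the last is March 27.
March 25, 2020 lies within the daylight-saving period (26 October 2019 – 27 March 2020), so Ethal Zone is on daylight time, UTC−05:00.
04:45 local + 5h = 09:45 UTC.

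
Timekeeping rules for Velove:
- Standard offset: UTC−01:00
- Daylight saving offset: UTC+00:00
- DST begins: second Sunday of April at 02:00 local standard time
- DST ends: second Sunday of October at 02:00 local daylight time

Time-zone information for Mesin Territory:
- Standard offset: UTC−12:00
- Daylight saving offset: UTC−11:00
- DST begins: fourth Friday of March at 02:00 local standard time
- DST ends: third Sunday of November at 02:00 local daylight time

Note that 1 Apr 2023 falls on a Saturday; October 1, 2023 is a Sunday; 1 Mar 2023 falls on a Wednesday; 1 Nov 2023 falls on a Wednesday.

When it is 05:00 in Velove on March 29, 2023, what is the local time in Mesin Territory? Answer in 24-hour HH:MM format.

19:00

1 April 2023 is a Saturday, so the first Sunday is April 2 and the second is April 9.
1 October 2023 is a Sunday, so the first Sunday is October 1 and the second is October 8.
March 29, 2023 does not fall between 9 April and 8 October, so daylight saving is not in effect and Velove is at UTC−01:00.
05:00 Velove + 1h = 06:00 UTC.
1 March 2023 is a Wednesday, so the first Friday is March 3 and the fourth is March 24.
1 November 2023 is a Wednesday, so the first Sunday is November 5 and the third is November 19.
At the standard offset (UTC−12:00), 06:00 UTC − 12h = 18:00 Mesin Territory standard time (rolling into the previous day, 28 March 2023).
Daylight saving runs 24 March – 19 November; the standard-time date in Mesin Territory, March 28, 2023, is inside that window, so Mesin Territory is at UTC−11:00.
06:00 UTC − 11h = 19:00 Mesin Territory (rolling into the previous day, 28 March 2023).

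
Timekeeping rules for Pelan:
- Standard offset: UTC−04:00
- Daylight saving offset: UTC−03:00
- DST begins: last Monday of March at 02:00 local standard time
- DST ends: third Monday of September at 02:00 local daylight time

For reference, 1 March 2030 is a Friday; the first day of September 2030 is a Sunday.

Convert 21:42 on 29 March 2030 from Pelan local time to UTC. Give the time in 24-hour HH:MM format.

1 March 2030 is a Friday, so Mondays fall on 4, 11, 18, 25; the last is March 25.
1 September 2030 is a Sunday, so the first Monday is September 2 and the third is September 16.
29 March 2030 lies within the daylight-saving period (25 March – 16 September), so Pelan is on daylight time, UTC−03:00.
21:42 local + 3h = 00:42 UTC (rolling into the next day, 30 March 2030).

00:42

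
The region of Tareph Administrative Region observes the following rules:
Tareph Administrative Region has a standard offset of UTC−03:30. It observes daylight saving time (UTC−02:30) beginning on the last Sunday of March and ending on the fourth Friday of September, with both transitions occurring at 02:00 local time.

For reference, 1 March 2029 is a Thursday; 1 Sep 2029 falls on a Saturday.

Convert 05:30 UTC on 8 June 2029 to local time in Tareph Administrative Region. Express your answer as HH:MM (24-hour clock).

03:00

1 March 2029 is a Thursday, so Sundays fall on 4, 11, 18, 25; the last is March 25.
1 September 2029 is a Saturday, so the first Friday is September 7 and the fourth is September 28.
At the standard offset (UTC−03:30), 05:30 UTC − 3h30m = 02:00 Tareph Administrative Region standard time.
The standard-time date in Tareph Administrative Region, 8 June 2029, lies within the daylight-saving period (25 March – 28 September), so Tareph Administrative Region is on daylight time, UTC−02:30.
05:30 UTC − 2h30m = 03:00 local.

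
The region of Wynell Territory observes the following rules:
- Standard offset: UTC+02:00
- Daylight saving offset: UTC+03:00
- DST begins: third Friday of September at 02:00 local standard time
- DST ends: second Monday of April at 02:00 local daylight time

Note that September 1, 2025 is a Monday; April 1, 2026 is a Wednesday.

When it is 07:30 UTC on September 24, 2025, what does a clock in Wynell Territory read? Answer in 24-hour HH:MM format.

1 September 2025 is a Monday, so the first Friday is September 5 and the third is September 19.
1 April 2026 is a Wednesday, so the first Monday is April 6 and the second is April 13.
At the standard offset (UTC+02:00), 07:30 UTC + 2h = 09:30 Wynell Territory standard time.
Daylight saving runs 19 September 2025 – 13 April 2026; the standard-time date in Wynell Territory, September 24, 2025, is inside that window, so Wynell Territory is at UTC+03:00.
07:30 UTC + 3h = 10:30 local.

10:30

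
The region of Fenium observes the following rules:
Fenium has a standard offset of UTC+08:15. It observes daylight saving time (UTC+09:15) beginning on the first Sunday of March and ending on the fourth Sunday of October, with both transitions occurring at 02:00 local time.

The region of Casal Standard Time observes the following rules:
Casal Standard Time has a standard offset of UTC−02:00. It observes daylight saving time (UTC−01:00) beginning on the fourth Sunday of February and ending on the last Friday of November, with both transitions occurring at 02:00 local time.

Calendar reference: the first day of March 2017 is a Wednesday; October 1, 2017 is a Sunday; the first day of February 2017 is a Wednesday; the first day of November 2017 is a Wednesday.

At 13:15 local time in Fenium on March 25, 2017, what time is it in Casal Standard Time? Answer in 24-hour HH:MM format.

03:00

1 March 2017 is a Wednesday, so the first Sunday is March 5.
1 October 2017 is a Sunday, so the first Sunday is October 1 and the fourth is October 22.
March 25, 2017 falls between 5 March and 22 October, so daylight saving is in effect and Fenium is at UTC+09:15.
13:15 Fenium − 9h15m = 04:00 UTC.
1 February 2017 is a Wednesday, so the first Sunday is February 5 and the fourth is February 26.
1 November 2017 is a Wednesday, so Fridays fall on 3, 10, 17, 24; the last is November 24.
At the standard offset (UTC−02:00), 04:00 UTC − 2h = 02:00 Casal Standard Time standard time.
The standard-time date in Casal Standard Time, March 25, 2017, lies within the daylight-saving period (26 February – 24 November), so Casal Standard Time is on daylight time, UTC−01:00.
04:00 UTC − 1h = 03:00 Casal Standard Time.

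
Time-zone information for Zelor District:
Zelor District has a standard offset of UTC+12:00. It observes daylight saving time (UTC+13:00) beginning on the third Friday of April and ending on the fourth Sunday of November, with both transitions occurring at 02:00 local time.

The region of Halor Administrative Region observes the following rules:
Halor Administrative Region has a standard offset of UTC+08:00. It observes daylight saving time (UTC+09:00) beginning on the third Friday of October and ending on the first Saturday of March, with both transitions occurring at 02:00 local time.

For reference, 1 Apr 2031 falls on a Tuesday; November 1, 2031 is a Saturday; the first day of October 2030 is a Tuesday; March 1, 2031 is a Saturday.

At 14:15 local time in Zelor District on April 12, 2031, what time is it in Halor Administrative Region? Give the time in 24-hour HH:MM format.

10:15

1 April 2031 is a Tuesday, so the first Friday is April 4 and the third is April 18.
1 November 2031 is a Saturday, so the first Sunday is November 2 and the fourth is November 23.
April 12, 2031 does not fall between 18 April and 23 November, so daylight saving is not in effect and Zelor District is at UTC+12:00.
14:15 Zelor District − 12h = 02:15 UTC.
1 October 2030 is a Tuesday, so the first Friday is October 4 and the third is October 18.
1 March 2031 is a Saturday, so the first Saturday is March 1.
At the standard offset (UTC+08:00), 02:15 UTC + 8h = 10:15 Halor Administrative Region standard time.
The standard-time date in Halor Administrative Region, April 12, 2031, is outside the daylight-saving period (18 October 2030 – 1 March 2031), so Halor Administrative Region is on standard time, UTC+08:00.
02:15 UTC + 8h = 10:15 Halor Administrative Region.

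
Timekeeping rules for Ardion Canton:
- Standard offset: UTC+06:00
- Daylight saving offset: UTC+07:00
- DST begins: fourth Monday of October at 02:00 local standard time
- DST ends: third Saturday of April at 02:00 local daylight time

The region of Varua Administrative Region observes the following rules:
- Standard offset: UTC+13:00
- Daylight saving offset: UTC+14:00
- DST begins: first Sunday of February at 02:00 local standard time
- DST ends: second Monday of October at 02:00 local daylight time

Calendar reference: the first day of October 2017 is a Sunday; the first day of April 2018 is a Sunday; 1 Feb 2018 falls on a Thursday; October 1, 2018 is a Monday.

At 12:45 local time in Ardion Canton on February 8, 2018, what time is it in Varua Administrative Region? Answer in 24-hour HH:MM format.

1 October 2017 is a Sunday, so the first Monday is October 2 and the fourth is October 23.
1 April 2018 is a Sunday, so the first Saturday is April 7 and the third is April 21.
Daylight saving runs 23 October 2017 – 21 April 2018; February 8, 2018 is inside that window, so Ardion Canton is at UTC+07:00.
12:45 Ardion Canton − 7h = 05:45 UTC.
1 February 2018 is a Thursday, so the first Sunday is February 4.
1 October 2018 is a Monday, so the first Monday is October 1 and the second is October 8.
At the standard offset (UTC+13:00), 05:45 UTC + 13h = 18:45 Varua Administrative Region standard time.
The standard-time date in Varua Administrative Region, February 8, 2018, lies within the daylight-saving period (4 February – 8 October), so Varua Administrative Region is on daylight time, UTC+14:00.
05:45 UTC + 14h = 19:45 Varua Administrative Region.

19:45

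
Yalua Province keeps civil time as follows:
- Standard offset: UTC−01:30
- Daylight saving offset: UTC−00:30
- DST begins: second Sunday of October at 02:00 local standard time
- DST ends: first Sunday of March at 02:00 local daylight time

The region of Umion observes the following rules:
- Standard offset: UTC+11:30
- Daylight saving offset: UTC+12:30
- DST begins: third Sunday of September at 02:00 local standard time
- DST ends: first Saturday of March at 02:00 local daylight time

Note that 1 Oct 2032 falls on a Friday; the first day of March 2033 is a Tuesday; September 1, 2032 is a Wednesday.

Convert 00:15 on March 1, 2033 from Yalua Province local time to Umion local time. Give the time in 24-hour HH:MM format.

1 October 2032 is a Friday, so the first Sunday is October 3 and the second is October 10.
1 March 2033 is a Tuesday, so the first Sunday is March 6.
Daylight saving runs 10 October 2032 – 6 March 2033; March 1, 2033 is inside that window, so Yalua Province is at UTC−00:30.
00:15 Yalua Province + 0h30m = 00:45 UTC.
1 September 2032 is a Wednesday, so the first Sunday is September 5 and the third is September 19.
1 March 2033 is a Tuesday, so the first Saturday is March 5.
At the standard offset (UTC+11:30), 00:45 UTC + 11h30m = 12:15 Umion standard time.
The standard-time date in Umion, March 1, 2033, falls between 19 September 2032 and 5 March 2033, so daylight saving is in effect and Umion is at UTC+12:30.
00:45 UTC + 12h30m = 13:15 Umion.

13:15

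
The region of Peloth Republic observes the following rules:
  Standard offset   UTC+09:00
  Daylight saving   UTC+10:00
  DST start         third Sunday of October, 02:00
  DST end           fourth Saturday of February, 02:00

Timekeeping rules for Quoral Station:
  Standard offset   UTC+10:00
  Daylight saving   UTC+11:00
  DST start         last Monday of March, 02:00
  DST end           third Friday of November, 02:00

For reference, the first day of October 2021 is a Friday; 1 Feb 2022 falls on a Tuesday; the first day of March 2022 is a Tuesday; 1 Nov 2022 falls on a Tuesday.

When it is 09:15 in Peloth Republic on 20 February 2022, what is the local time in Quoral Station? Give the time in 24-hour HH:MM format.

09:15

1 October 2021 is a Friday, so the first Sunday is October 3 and the third is October 17.
1 February 2022 is a Tuesday, so the first Saturday is February 5 and the fourth is February 26.
20 February 2022 lies within the daylight-saving period (17 October 2021 – 26 February 2022), so Peloth Republic is on daylight time, UTC+10:00.
09:15 Peloth Republic − 10h = 23:15 UTC (rolling into the previous day, 19 February 2022).
1 March 2022 is a Tuesday, so Mondays fall on 7, 14, 21, 28; the last is March 28.
1 November 2022 is a Tuesday, so the first Friday is November 4 and the third is November 18.
At the standard offset (UTC+10:00), 23:15 UTC + 10h = 09:15 Quoral Station standard time (rolling into the next day, 20 February 2022).
Daylight saving runs 28 March – 18 November; the standard-time date in Quoral Station, 20 February 2022, is outside that window, so Quoral Station is on standard time at UTC+10:00.
23:15 UTC + 10h = 09:15 Quoral Station (rolling into the next day, 20 February 2022).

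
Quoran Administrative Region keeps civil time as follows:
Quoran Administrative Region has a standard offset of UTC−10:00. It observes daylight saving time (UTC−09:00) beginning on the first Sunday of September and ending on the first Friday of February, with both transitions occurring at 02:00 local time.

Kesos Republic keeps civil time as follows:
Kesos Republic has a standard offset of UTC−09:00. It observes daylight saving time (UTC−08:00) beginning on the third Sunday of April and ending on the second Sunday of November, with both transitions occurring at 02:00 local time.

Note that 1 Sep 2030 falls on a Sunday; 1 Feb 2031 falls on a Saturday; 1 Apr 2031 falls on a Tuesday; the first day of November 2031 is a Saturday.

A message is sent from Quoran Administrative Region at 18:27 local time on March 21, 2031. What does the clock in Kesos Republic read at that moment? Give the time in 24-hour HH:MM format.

19:27

1 September 2030 is a Sunday, so the first Sunday is September 1.
1 February 2031 is a Saturday, so the first Friday is February 7.
Daylight saving runs 1 September 2030 – 7 February 2031; March 21, 2031 is outside that window, so Quoran Administrative Region is on standard time at UTC−10:00.
18:27 Quoran Administrative Region + 10h = 04:27 UTC (rolling into the next day, 22 March 2031).
1 April 2031 is a Tuesday, so the first Sunday is April 6 and the third is April 20.
1 November 2031 is a Saturday, so the first Sunday is November 2 and the second is November 9.
At the standard offset (UTC−09:00), 04:27 UTC − 9h = 19:27 Kesos Republic standard time (rolling into the previous day, 21 March 2031).
The standard-time date in Kesos Republic, March 21, 2031, does not fall between 20 April and 9 November, so daylight saving is not in effect and Kesos Republic is at UTC−09:00.
04:27 UTC − 9h = 19:27 Kesos Republic (rolling into the previous day, 21 March 2031).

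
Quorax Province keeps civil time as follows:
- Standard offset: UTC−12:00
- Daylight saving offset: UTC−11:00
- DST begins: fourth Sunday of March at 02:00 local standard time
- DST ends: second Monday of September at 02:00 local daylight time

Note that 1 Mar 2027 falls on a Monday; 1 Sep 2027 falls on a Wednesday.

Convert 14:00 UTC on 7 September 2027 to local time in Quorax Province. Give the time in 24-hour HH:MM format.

1 March 2027 is a Monday, so the first Sunday is March 7 and the fourth is March 28.
1 September 2027 is a Wednesday, so the first Monday is September 6 and the second is September 13.
At the standard offset (UTC−12:00), 14:00 UTC − 12h = 02:00 Quorax Province standard time.
The standard-time date in Quorax Province, 7 September 2027, lies within the daylight-saving period (28 March – 13 September), so Quorax Province is on daylight time, UTC−11:00.
14:00 UTC − 11h = 03:00 local.

03:00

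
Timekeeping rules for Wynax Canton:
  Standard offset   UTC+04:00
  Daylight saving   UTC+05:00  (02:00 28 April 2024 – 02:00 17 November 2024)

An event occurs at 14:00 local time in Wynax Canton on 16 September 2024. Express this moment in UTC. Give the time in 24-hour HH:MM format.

09:00

16 September 2024 falls between 28 April and 17 November, so daylight saving is in effect and Wynax Canton is at UTC+05:00.
14:00 local − 5h = 09:00 UTC.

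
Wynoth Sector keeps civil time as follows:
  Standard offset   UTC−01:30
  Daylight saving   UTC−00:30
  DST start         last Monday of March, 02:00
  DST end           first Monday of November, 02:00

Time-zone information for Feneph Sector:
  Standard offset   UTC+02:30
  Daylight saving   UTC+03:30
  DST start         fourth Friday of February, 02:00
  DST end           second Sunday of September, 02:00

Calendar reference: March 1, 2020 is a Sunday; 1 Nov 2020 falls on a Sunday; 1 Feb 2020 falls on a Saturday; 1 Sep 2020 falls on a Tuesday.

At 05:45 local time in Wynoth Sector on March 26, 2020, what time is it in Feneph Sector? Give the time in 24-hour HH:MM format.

1 March 2020 is a Sunday, so Mondays fall on 2, 9, 16, 23, 30; the last is March 30.
1 November 2020 is a Sunday, so the first Monday is November 2.
March 26, 2020 does not fall between 30 March and 2 November, so daylight saving is not in effect and Wynoth Sector is at UTC−01:30.
05:45 Wynoth Sector + 1h30m = 07:15 UTC.
1 February 2020 is a Saturday, so the first Friday is February 7 and the fourth is February 28.
1 September 2020 is a Tuesday, so the first Sunday is September 6 and the second is September 13.
At the standard offset (UTC+02:30), 07:15 UTC + 2h30m = 09:45 Feneph Sector standard time.
The standard-time date in Feneph Sector, March 26, 2020, falls between 28 February and 13 September, so daylight saving is in effect and Feneph Sector is at UTC+03:30.
07:15 UTC + 3h30m = 10:45 Feneph Sector.

10:45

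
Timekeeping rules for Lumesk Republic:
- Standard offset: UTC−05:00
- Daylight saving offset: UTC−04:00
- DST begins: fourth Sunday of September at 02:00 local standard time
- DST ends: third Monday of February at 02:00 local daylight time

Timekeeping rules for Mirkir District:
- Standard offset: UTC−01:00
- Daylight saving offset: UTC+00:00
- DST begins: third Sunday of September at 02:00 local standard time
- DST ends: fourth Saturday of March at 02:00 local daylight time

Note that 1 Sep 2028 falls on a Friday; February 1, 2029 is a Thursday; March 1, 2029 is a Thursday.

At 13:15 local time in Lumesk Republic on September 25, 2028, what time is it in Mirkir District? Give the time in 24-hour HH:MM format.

1 September 2028 is a Friday, so the first Sunday is September 3 and the fourth is September 24.
1 February 2029 is a Thursday, so the first Monday is February 5 and the third is February 19.
Daylight saving runs 24 September 2028 – 19 February 2029; September 25, 2028 is inside that window, so Lumesk Republic is at UTC−04:00.
13:15 Lumesk Republic + 4h = 17:15 UTC.
1 September 2028 is a Friday, so the first Sunday is September 3 and the third is September 17.
1 March 2029 is a Thursday, so the first Saturday is March 3 and the fourth is March 24.
At the standard offset (UTC−01:00), 17:15 UTC − 1h = 16:15 Mirkir District standard time.
The standard-time date in Mirkir District, September 25, 2028, falls between 17 September 2028 and 24 March 2029, so daylight saving is in effect and Mirkir District is at UTC+00:00.
17:15 UTC + 0h = 17:15 Mirkir District.

17:15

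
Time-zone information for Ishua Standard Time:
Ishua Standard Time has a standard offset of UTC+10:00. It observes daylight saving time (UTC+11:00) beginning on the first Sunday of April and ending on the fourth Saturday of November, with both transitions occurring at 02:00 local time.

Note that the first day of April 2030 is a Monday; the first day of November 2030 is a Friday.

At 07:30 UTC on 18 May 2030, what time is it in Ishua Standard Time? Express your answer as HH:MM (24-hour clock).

1 April 2030 is a Monday, so the first Sunday is April 7.
1 November 2030 is a Friday, so the first Saturday is November 2 and the fourth is November 23.
At the standard offset (UTC+10:00), 07:30 UTC + 10h = 17:30 Ishua Standard Time standard time.
The standard-time date in Ishua Standard Time, 18 May 2030, lies within the daylight-saving period (7 April – 23 November), so Ishua Standard Time is on daylight time, UTC+11:00.
07:30 UTC + 11h = 18:30 local.

18:30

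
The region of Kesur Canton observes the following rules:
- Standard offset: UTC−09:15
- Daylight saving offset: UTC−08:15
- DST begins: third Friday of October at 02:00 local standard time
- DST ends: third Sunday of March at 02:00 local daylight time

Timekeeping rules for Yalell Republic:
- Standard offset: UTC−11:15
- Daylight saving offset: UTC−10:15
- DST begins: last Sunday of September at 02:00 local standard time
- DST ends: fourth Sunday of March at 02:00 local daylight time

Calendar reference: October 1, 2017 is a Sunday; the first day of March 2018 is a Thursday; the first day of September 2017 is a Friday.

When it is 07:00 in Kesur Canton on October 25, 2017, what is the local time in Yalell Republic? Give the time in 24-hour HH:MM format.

1 October 2017 is a Sunday, so the first Friday is October 6 and the third is October 20.
1 March 2018 is a Thursday, so the first Sunday is March 4 and the third is March 18.
Daylight saving runs 20 October 2017 – 18 March 2018; October 25, 2017 is inside that window, so Kesur Canton is at UTC−08:15.
07:00 Kesur Canton + 8h15m = 15:15 UTC.
1 September 2017 is a Friday, so Sundays fall on 3, 10, 17, 24; the last is September 24.
1 March 2018 is a Thursday, so the first Sunday is March 4 and the fourth is March 25.
At the standard offset (UTC−11:15), 15:15 UTC − 11h15m = 04:00 Yalell Republic standard time.
Daylight saving runs 24 September 2017 – 25 March 2018; the standard-time date in Yalell Republic, October 25, 2017, is inside that window, so Yalell Republic is at UTC−10:15.
15:15 UTC − 10h15m = 05:00 Yalell Republic.

05:00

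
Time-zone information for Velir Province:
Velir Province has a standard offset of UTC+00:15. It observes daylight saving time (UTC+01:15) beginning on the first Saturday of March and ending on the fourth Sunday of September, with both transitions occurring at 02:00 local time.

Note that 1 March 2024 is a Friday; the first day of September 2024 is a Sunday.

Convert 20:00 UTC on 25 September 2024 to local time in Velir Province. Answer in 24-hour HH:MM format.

20:15

1 March 2024 is a Friday, so the first Saturday is March 2.
1 September 2024 is a Sunday, so the first Sunday is September 1 and the fourth is September 22.
At the standard offset (UTC+00:15), 20:00 UTC + 0h15m = 20:15 Velir Province standard time.
The standard-time date in Velir Province, 25 September 2024, is outside the daylight-saving period (2 March – 22 September), so Velir Province is on standard time, UTC+00:15.
20:00 UTC + 0h15m = 20:15 local.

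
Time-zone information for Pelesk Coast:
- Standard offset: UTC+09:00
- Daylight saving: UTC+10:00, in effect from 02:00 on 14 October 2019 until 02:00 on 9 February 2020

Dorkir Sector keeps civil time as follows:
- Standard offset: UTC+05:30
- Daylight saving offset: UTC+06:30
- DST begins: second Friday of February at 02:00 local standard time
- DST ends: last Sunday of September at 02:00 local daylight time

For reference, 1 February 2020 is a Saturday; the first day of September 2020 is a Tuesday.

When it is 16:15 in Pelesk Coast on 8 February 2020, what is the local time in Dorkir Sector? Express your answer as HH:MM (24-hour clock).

8 February 2020 falls between 14 October 2019 and 9 February 2020, so daylight saving is in effect and Pelesk Coast is at UTC+10:00.
16:15 Pelesk Coast − 10h = 06:15 UTC.
1 February 2020 is a Saturday, so the first Friday is February 7 and the second is February 14.
1 September 2020 is a Tuesday, so Sundays fall on 6, 13, 20, 27; the last is September 27.
At the standard offset (UTC+05:30), 06:15 UTC + 5h30m = 11:45 Dorkir Sector standard time.
The standard-time date in Dorkir Sector, 8 February 2020, is outside the daylight-saving period (14 February – 27 September), so Dorkir Sector is on standard time, UTC+05:30.
06:15 UTC + 5h30m = 11:45 Dorkir Sector.

11:45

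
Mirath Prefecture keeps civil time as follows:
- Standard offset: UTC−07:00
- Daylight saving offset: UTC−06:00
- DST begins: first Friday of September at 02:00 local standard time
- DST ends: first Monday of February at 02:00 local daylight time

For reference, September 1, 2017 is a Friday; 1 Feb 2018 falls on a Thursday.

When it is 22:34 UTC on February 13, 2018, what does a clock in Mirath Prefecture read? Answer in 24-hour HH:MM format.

1 September 2017 is a Friday, so the first Friday is September 1.
1 February 2018 is a Thursday, so the first Monday is February 5.
At the standard offset (UTC−07:00), 22:34 UTC − 7h = 15:34 Mirath Prefecture standard time.
Daylight saving runs 1 September 2017 – 5 February 2018; the standard-time date in Mirath Prefecture, February 13, 2018, is outside that window, so Mirath Prefecture is on standard time at UTC−07:00.
22:34 UTC − 7h = 15:34 local.

15:34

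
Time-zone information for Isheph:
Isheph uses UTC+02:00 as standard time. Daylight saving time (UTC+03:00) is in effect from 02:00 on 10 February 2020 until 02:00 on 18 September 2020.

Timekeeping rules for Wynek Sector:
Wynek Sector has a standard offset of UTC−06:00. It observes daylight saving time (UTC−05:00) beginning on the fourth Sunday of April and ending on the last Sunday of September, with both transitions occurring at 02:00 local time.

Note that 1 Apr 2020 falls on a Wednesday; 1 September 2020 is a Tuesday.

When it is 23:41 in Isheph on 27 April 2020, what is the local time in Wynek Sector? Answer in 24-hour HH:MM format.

27 April 2020 falls between 10 February and 18 September, so daylight saving is in effect and Isheph is at UTC+03:00.
23:41 Isheph − 3h = 20:41 UTC.
1 April 2020 is a Wednesday, so the first Sunday is April 5 and the fourth is April 26.
1 September 2020 is a Tuesday, so Sundays fall on 6, 13, 20, 27; the last is September 27.
At the standard offset (UTC−06:00), 20:41 UTC − 6h = 14:41 Wynek Sector standard time.
Daylight saving runs 26 April – 27 September; the standard-time date in Wynek Sector, 27 April 2020, is inside that window, so Wynek Sector is at UTC−05:00.
20:41 UTC − 5h = 15:41 Wynek Sector.

15:41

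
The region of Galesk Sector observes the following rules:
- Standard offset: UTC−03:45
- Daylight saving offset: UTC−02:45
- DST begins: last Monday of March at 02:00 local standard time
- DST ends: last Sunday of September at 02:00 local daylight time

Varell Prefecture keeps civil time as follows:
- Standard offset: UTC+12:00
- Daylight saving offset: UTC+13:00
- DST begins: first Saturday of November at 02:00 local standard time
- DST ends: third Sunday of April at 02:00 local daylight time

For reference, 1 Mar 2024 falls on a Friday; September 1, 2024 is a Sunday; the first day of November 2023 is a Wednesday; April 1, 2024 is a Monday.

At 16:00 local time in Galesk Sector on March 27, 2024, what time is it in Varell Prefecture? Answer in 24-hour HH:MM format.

07:45

1 March 2024 is a Friday, so Mondays fall on 4, 11, 18, 25; the last is March 25.
1 September 2024 is a Sunday, so Sundays fall on 1, 8, 15, 22, 29; the last is September 29.
Daylight saving runs 25 March – 29 September; March 27, 2024 is inside that window, so Galesk Sector is at UTC−02:45.
16:00 Galesk Sector + 2h45m = 18:45 UTC.
1 November 2023 is a Wednesday, so the first Saturday is November 4.
1 April 2024 is a Monday, so the first Sunday is April 7 and the third is April 21.
At the standard offset (UTC+12:00), 18:45 UTC + 12h = 06:45 Varell Prefecture standard time (rolling into the next day, 28 March 2024).
Daylight saving runs 4 November 2023 – 21 April 2024; the standard-time date in Varell Prefecture, March 28, 2024, is inside that window, so Varell Prefecture is at UTC+13:00.
18:45 UTC + 13h = 07:45 Varell Prefecture (rolling into the next day, 28 March 2024).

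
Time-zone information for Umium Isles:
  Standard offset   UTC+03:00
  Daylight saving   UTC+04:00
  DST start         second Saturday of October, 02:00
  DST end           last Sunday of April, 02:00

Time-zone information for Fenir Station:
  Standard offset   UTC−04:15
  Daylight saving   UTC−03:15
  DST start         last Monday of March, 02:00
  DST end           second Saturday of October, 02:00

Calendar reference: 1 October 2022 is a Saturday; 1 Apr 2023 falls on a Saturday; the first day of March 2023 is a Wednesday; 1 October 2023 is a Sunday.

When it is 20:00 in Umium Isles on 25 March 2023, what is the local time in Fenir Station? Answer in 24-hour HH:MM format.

1 October 2022 is a Saturday, so the first Saturday is October 1 and the second is October 8.
1 April 2023 is a Saturday, so Sundays fall on 2, 9, 16, 23, 30; the last is April 30.
Daylight saving runs 8 October 2022 – 30 April 2023; 25 March 2023 is inside that window, so Umium Isles is at UTC+04:00.
20:00 Umium Isles − 4h = 16:00 UTC.
1 March 2023 is a Wednesday, so Mondays fall on 6, 13, 20, 27; the last is March 27.
1 October 2023 is a Sunday, so the first Saturday is October 7 and the second is October 14.
At the standard offset (UTC−04:15), 16:00 UTC − 4h15m = 11:45 Fenir Station standard time.
The standard-time date in Fenir Station, 25 March 2023, is outside the daylight-saving period (27 March – 14 October), so Fenir Station is on standard time, UTC−04:15.
16:00 UTC − 4h15m = 11:45 Fenir Station.

11:45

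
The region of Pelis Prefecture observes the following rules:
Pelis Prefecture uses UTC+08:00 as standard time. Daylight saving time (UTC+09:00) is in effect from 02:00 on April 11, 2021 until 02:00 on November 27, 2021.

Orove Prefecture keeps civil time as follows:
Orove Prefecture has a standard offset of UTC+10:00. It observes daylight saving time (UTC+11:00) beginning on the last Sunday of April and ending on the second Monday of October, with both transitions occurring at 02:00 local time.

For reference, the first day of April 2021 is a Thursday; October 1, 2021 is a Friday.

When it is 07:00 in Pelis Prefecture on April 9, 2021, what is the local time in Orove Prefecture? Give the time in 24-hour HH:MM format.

Daylight saving runs 11 April – 27 November; April 9, 2021 is outside that window, so Pelis Prefecture is on standard time at UTC+08:00.
07:00 Pelis Prefecture − 8h = 23:00 UTC (rolling into the previous day, 8 April 2021).
1 April 2021 is a Thursday, so Sundays fall on 4, 11, 18, 25; the last is April 25.
1 October 2021 is a Friday, so the first Monday is October 4 and the second is October 11.
At the standard offset (UTC+10:00), 23:00 UTC + 10h = 09:00 Orove Prefecture standard time (rolling into the next day, 9 April 2021).
The standard-time date in Orove Prefecture, April 9, 2021, does not fall between 25 April and 11 October, so daylight saving is not in effect and Orove Prefecture is at UTC+10:00.
23:00 UTC + 10h = 09:00 Orove Prefecture (rolling into the next day, 9 April 2021).

09:00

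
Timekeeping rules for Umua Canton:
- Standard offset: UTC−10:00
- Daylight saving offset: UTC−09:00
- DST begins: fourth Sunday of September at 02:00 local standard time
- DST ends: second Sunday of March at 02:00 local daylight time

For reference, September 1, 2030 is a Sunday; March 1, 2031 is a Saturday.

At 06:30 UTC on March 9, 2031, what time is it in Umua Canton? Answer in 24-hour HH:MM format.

1 September 2030 is a Sunday, so the first Sunday is September 1 and the fourth is September 22.
1 March 2031 is a Saturday, so the first Sunday is March 2 and the second is March 9.
At the standard offset (UTC−10:00), 06:30 UTC − 10h = 20:30 Umua Canton standard time (rolling into the previous day, 8 March 2031).
Daylight saving runs 22 September 2030 – 9 March 2031; the standard-time date in Umua Canton, March 8, 2031, is inside that window, so Umua Canton is at UTC−09:00.
06:30 UTC − 9h = 21:30 local (rolling into the previous day, 8 March 2031).

21:30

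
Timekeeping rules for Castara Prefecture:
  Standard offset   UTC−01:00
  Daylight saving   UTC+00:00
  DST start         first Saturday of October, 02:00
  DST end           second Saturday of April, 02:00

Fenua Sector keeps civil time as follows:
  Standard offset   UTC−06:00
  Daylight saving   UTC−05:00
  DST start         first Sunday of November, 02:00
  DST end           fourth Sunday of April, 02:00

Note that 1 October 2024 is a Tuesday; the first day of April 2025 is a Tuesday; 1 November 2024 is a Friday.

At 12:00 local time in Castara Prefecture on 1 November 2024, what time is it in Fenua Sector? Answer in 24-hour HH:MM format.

06:00

1 October 2024 is a Tuesday, so the first Saturday is October 5.
1 April 2025 is a Tuesday, so the first Saturday is April 5 and the second is April 12.
1 November 2024 lies within the daylight-saving period (5 October 2024 – 12 April 2025), so Castara Prefecture is on daylight time, UTC+00:00.
12:00 Castara Prefecture − 0h = 12:00 UTC.
1 November 2024 is a Friday, so the first Sunday is November 3.
1 April 2025 is a Tuesday, so the first Sunday is April 6 and the fourth is April 27.
At the standard offset (UTC−06:00), 12:00 UTC − 6h = 06:00 Fenua Sector standard time.
Daylight saving runs 3 November 2024 – 27 April 2025; the standard-time date in Fenua Sector, 1 November 2024, is outside that window, so Fenua Sector is on standard time at UTC−06:00.
12:00 UTC − 6h = 06:00 Fenua Sector.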